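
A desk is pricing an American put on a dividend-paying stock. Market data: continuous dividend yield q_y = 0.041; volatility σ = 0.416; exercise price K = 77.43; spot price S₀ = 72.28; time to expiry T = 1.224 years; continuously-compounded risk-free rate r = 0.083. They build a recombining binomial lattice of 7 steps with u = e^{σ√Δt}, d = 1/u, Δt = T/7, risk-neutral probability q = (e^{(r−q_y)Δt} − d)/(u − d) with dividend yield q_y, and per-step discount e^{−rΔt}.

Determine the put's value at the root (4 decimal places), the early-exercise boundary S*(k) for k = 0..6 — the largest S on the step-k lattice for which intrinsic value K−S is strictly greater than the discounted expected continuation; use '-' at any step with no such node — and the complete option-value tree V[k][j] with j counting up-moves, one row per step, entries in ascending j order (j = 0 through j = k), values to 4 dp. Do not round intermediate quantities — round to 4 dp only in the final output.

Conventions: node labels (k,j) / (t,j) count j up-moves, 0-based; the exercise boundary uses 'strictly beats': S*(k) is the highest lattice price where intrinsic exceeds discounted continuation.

Δt=0.17486  u=1.19000  d=0.84034  q=0.47770  discount=0.98559
step 7 (expiry): payoffs max(K−S,0) = 56.0412 47.1413 34.5380 16.6906 0.0000 0.0000 0.0000 0.0000
step 6: (k=6,j=0): S=25.4527, K−S=51.9773, hold=51.0435 ⇒ V=51.9773 exercise | (k=6,j=1): S=36.0436, K−S=41.3864, hold=40.5282 ⇒ V=41.3864 exercise | (k=6,j=2): S=51.0415, K−S=26.3885, hold=25.6375 ⇒ V=26.3885 exercise | (k=6,j=3): S=72.2800, K−S=5.1500, hold=8.5919 ⇒ V=8.5919 continue | (k=6,j=4): S=102.3559, K−S=0.0000, hold=0.0000 ⇒ V=0.0000 continue | (k=6,j=5): S=144.9465, K−S=0.0000, hold=0.0000 ⇒ V=0.0000 continue | (k=6,j=6): S=205.2591, K−S=0.0000, hold=0.0000 ⇒ V=0.0000 continue  boundary S*=51.0415
step 5: (k=5,j=0): S=30.2887, K−S=47.1413, hold=46.2420 ⇒ V=47.1413 exercise | (k=5,j=1): S=42.8920, K−S=34.5380, hold=33.7288 ⇒ V=34.5380 exercise | (k=5,j=2): S=60.7394, K−S=16.6906, hold=17.6293 ⇒ V=17.6293 continue | (k=5,j=3): S=86.0133, K−S=0.0000, hold=4.4229 ⇒ V=4.4229 continue | (k=5,j=4): S=121.8036, K−S=0.0000, hold=0.0000 ⇒ V=0.0000 continue | (k=5,j=5): S=172.4864, K−S=0.0000, hold=0.0000 ⇒ V=0.0000 continue  boundary S*=42.8920
step 4: (k=4,j=0): S=36.0436, K−S=41.3864, hold=40.5282 ⇒ V=41.3864 exercise | (k=4,j=1): S=51.0415, K−S=26.3885, hold=26.0795 ⇒ V=26.3885 exercise | (k=4,j=2): S=72.2800, K−S=5.1500, hold=11.1575 ⇒ V=11.1575 continue | (k=4,j=3): S=102.3559, K−S=0.0000, hold=2.2768 ⇒ V=2.2768 continue | (k=4,j=4): S=144.9465, K−S=0.0000, hold=0.0000 ⇒ V=0.0000 continue  boundary S*=51.0415
step 3: (k=3,j=0): S=42.8920, K−S=34.5380, hold=33.7288 ⇒ V=34.5380 exercise | (k=3,j=1): S=60.7394, K−S=16.6906, hold=18.8372 ⇒ V=18.8372 continue | (k=3,j=2): S=86.0133, K−S=0.0000, hold=6.8155 ⇒ V=6.8155 continue | (k=3,j=3): S=121.8036, K−S=0.0000, hold=1.1720 ⇒ V=1.1720 continue  boundary S*=42.8920
step 2: (k=2,j=0): S=51.0415, K−S=26.3885, hold=26.6482 ⇒ V=26.6482 continue | (k=2,j=1): S=72.2800, K−S=5.1500, hold=12.9058 ⇒ V=12.9058 continue | (k=2,j=2): S=102.3559, K−S=0.0000, hold=4.0603 ⇒ V=4.0603 continue  boundary S*=-
step 1: (k=1,j=0): S=60.7394, K−S=16.6906, hold=19.7941 ⇒ V=19.7941 continue | (k=1,j=1): S=86.0133, K−S=0.0000, hold=8.5552 ⇒ V=8.5552 continue  boundary S*=-
step 0: (k=0,j=0): S=72.2800, K−S=5.1500, hold=14.2174 ⇒ V=14.2174 continue  boundary S*=-

price = 14.2174
boundary = - - - 42.8920 51.0415 42.8920 51.0415
tree:
14.2174
19.7941 8.5552
26.6482 12.9058 4.0603
34.5380 18.8372 6.8155 1.1720
41.3864 26.3885 11.1575 2.2768 0.0000
47.1413 34.5380 17.6293 4.4229 0.0000 0.0000
51.9773 41.3864 26.3885 8.5919 0.0000 0.0000 0.0000
56.0412 47.1413 34.5380 16.6906 0.0000 0.0000 0.0000 0.0000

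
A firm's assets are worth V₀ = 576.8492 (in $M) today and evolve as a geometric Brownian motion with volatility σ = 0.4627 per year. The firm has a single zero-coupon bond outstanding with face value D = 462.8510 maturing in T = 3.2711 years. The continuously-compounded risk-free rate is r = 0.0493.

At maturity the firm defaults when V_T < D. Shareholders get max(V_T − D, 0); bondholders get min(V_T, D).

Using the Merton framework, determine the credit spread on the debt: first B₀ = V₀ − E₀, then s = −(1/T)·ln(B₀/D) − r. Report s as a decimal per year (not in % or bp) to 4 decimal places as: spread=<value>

spread=0.0703

Work the structural quantities from V₀ = 576.8492 against face 462.8510:
d₁ = [ln(V₀/D) + (r + σ²/2)T] / (σ√T)
   = [ln(576.8492/462.8510) + (0.0493 + 0.5·0.4627²)·3.2711] / (0.4627·√3.2711)
   = [0.220176 + 0.511422] / 0.836848 = 0.874231
d₂ = d₁ − σ√T = 0.874231 − 0.836848 = 0.037383
N(d₁) = 0.809004,  N(d₂) = 0.514910,  e^(−rT) = 0.851066
E₀ = V₀·N(d₁) − D·e^(−rT)·N(d₂)
   = 576.8492·0.809004 − 462.8510·0.851066·0.514910 = 263.841302
B₀ = V₀ − E₀ = 576.8492 − 263.841302 = 313.007898
spread = −(1/T)·ln(B₀/D) − r = −(1/3.2711)·ln(313.007898/462.8510) − 0.0493 = 0.07028569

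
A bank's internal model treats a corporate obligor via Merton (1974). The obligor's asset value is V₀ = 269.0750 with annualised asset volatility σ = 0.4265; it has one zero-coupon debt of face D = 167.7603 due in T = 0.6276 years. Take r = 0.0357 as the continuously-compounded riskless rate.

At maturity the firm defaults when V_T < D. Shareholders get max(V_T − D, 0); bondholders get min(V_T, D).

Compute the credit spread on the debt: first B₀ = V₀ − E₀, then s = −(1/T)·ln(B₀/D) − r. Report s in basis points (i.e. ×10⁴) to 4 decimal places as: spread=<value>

With assets at 269.0750 and a single debt payment of 167.7603 at 0.6276 years:
d₁ = [ln(V₀/D) + (r + σ²/2)T] / (σ√T)
   = [ln(269.0750/167.7603) + (0.0357 + 0.5·0.4265²)·0.6276] / (0.4265·√0.6276)
   = [0.472454 + 0.079486] / 0.337878 = 1.633547
d₂ = d₁ − σ√T = 1.633547 − 0.337878 = 1.295668
N(d₁) = 0.948823,  N(d₂) = 0.902455,  e^(−rT) = 0.977844
E₀ = V₀·N(d₁) − D·e^(−rT)·N(d₂)
   = 269.0750·0.948823 − 167.7603·0.977844·0.902455 = 107.262763
B₀ = V₀ − E₀ = 269.0750 − 107.262763 = 161.812237
spread = −(1/T)·ln(B₀/D) − r = −(1/0.6276)·ln(161.812237/167.7603) − 0.0357 = 0.02181998
in basis points: 0.02181998 × 10⁴ = 218.1998 bp

spread=218.1998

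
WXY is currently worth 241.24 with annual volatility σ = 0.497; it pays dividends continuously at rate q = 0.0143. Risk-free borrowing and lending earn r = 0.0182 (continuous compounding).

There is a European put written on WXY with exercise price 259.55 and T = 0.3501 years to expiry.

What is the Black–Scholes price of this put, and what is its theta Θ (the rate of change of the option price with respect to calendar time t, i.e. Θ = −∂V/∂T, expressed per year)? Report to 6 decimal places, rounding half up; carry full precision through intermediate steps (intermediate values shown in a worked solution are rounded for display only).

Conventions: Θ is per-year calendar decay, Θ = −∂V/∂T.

σ√T = 0.497·√0.3501 = 0.294071
d₁ = (ln(S/K) + (r−q+σ²/2)T) / (σ√T) = (ln(241.24/259.55) + (0.0182−0.0143+0.497²/2)·0.3501) / 0.294071 = (-0.073157 + 0.044604) / 0.294071 = -0.097095
d₂ = d₁ − σ√T = -0.097095 − 0.294071 = -0.391166
e^{−rT} = 0.993648
e^{−qT} = 0.995006
N(−d₁) = 0.538674,  N(−d₂) = 0.652163
Put price V = K·e^{−rT}·N(−d₂) − S·e^{−qT}·N(−d₁) = 168.193705 − 129.300857 = 38.892848
φ(d₁) = (1/√(2π))·e^{−d₁²/2} = 0.397066
Θ = −S·e^{−qT}·φ(d₁)·σ/(2√T) − q·S·e^{−qT}·N(−d₁) + r·K·e^{−rT}·N(−d₂) = −40.028409 − 1.849002 + 3.061125 = -38.816286

price = 38.892848
Θ = -38.816286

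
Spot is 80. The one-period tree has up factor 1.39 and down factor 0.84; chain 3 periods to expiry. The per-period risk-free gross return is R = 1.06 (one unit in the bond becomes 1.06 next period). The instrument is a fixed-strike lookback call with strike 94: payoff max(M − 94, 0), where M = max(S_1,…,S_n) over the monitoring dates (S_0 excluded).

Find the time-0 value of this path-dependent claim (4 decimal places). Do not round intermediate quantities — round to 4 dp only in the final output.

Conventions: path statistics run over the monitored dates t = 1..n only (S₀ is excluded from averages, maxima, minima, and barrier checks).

price = 19.2327

Set p* = 0.4000 (from d < R < u); the path-dependent value is the discounted p*-expectation over all price paths.
Enumerate all 2^3 = 8 price paths (U = up ×1.39, D = down ×0.84); each path with k up-moves has probability p*^k·(1−p*)^(3−k).
DDD: M=67.2000, payoff=0.0000, prob=0.216000
UDD: M=111.2000, payoff=17.2000, prob=0.144000
DUD: M=93.4080, payoff=0.0000, prob=0.144000
UUD: M=154.5680, payoff=60.5680, prob=0.096000
DDU: M=78.4627, payoff=0.0000, prob=0.144000
UDU: M=129.8371, payoff=35.8371, prob=0.096000
DUU: M=129.8371, payoff=35.8371, prob=0.096000
UUU: M=214.8495, payoff=120.8495, prob=0.064000
Price = Σ prob·payoff / R^3 = 22.906424 / 1.191016 = 19.2327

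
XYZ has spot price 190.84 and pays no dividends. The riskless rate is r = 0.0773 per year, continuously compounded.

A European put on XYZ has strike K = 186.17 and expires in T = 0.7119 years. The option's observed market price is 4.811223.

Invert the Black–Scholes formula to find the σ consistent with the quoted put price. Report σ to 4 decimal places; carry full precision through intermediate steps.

At σ = 0.1711 the Black–Scholes value reproduces the quote:
σ√T = 0.1711·√0.7119 = 0.144364
d₁ = (ln(S/K) + (r+σ²/2)T) / (σ√T) = (ln(190.84/186.17) + (0.0773+0.1711²/2)·0.7119) / 0.144364 = (0.024775 + 0.065450) / 0.144364 = 0.624985
d₂ = d₁ − σ√T = 0.624985 − 0.144364 = 0.480621
e^{−rT} = 0.946457
N(−d₁) = 0.265990,  N(−d₂) = 0.315393
V = K·e^{−rT}·N(−d₂) − S·N(−d₁) = 55.572812 − 50.761588 = 4.811223 (the observed quote) — the price is monotone increasing in volatility, hence this σ is the only solution

sigma = 0.1711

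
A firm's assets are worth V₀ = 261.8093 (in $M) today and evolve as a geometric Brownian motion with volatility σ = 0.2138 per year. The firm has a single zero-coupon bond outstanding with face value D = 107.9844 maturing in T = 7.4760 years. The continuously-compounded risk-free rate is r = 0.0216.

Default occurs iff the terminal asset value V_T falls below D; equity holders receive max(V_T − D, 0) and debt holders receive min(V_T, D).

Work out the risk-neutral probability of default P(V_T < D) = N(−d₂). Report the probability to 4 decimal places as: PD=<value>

Equity is a call on the firm's assets struck at D = 107.9844:
d₁ = [ln(V₀/D) + (r + σ²/2)T] / (σ√T)
   = [ln(261.8093/107.9844) + (0.0216 + 0.5·0.2138²)·7.4760] / (0.2138·√7.4760)
   = [0.885630 + 0.332347] / 0.584578 = 2.083515
d₂ = d₁ − σ√T = 2.083515 − 0.584578 = 1.498937
risk-neutral PD = N(−d₂) = N(-1.498937) = 0.066945

PD=0.0669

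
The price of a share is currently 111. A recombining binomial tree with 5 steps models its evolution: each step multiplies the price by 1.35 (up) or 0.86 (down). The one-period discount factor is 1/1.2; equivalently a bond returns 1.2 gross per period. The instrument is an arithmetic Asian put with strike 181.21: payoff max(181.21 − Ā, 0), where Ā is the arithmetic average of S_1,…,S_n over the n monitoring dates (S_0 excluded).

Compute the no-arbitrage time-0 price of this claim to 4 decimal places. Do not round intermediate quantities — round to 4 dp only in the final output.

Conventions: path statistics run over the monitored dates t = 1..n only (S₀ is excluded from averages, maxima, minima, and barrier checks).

No-arbitrage gives p* = (R−d)/(u−d) = 0.6939: enumerate every path, weight its payoff by its p*-probability, and discount by R^5.
Enumerate all 2^5 = 32 price paths (U = up ×1.35, D = down ×0.86); each path with k up-moves has probability p*^k·(1−p*)^(5−k).
DDDDD: Ā=72.2186, payoff=108.9914, prob=0.002688
UDDDD: Ā=113.3664, payoff=67.8436, prob=0.006093
DUDDD: Ā=102.4884, payoff=78.7216, prob=0.006093
UUDDD: Ā=160.8830, payoff=20.3270, prob=0.013812
DDUDD: Ā=93.1334, payoff=88.0766, prob=0.006093
UDUDD: Ā=146.1977, payoff=35.0123, prob=0.013812
DUUDD: Ā=135.3197, payoff=45.8903, prob=0.013812
UUUDD: Ā=212.4205, payoff=0.0000, prob=0.031307
DDDUD: Ā=85.0880, payoff=96.1220, prob=0.006093
UDDUD: Ā=133.5684, payoff=47.6416, prob=0.013812
DUDUD: Ā=122.6904, payoff=58.5196, prob=0.013812
UUDUD: Ā=192.5953, payoff=0.0000, prob=0.031307
DDUUD: Ā=113.3353, payoff=67.8747, prob=0.013812
UDUUD: Ā=177.9100, payoff=3.3000, prob=0.031307
DUUUD: Ā=167.0320, payoff=14.1780, prob=0.031307
UUUUD: Ā=262.2015, payoff=0.0000, prob=0.070962
DDDDU: Ā=78.1690, payoff=103.0410, prob=0.006093
UDDDU: Ā=122.7071, payoff=58.5029, prob=0.013812
DUDDU: Ā=111.8291, payoff=69.3809, prob=0.013812
UUDDU: Ā=175.5457, payoff=5.6643, prob=0.031307
DDUDU: Ā=102.4740, payoff=78.7360, prob=0.013812
UDUDU: Ā=160.8604, payoff=20.3496, prob=0.031307
DUUDU: Ā=149.9824, payoff=31.2276, prob=0.031307
UUUDU: Ā=235.4375, payoff=0.0000, prob=0.070962
DDDUU: Ā=94.4287, payoff=86.7813, prob=0.013812
UDDUU: Ā=148.2311, payoff=32.9789, prob=0.031307
DUDUU: Ā=137.3531, payoff=43.8569, prob=0.031307
UUDUU: Ā=215.6123, payoff=0.0000, prob=0.070962
DDUUU: Ā=127.9980, payoff=53.2120, prob=0.031307
UDUUU: Ā=200.9270, payoff=0.0000, prob=0.070962
DUUUU: Ā=190.0490, payoff=0.0000, prob=0.070962
UUUUU: Ā=298.3328, payoff=0.0000, prob=0.160847
Price = Σ prob·payoff / R^5 = 17.201308 / 2.488320 = 6.9128

price = 6.9128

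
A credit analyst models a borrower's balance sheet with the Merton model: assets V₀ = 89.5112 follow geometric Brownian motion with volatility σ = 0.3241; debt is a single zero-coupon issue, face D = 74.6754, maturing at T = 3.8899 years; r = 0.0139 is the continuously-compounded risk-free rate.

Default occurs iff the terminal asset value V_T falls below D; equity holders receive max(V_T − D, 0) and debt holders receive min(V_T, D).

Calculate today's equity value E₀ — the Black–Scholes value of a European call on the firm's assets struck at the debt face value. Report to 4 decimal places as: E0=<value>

E0=30.7672

Work the structural quantities from V₀ = 89.5112 against face 74.6754:
d₁ = [ln(V₀/D) + (r + σ²/2)T] / (σ√T)
   = [ln(89.5112/74.6754) + (0.0139 + 0.5·0.3241²)·3.8899] / (0.3241·√3.8899)
   = [0.181213 + 0.258369] / 0.639217 = 0.687688
d₂ = d₁ − σ√T = 0.687688 − 0.639217 = 0.048471
N(d₁) = 0.754175,  N(d₂) = 0.519330,  e^(−rT) = 0.947366
E₀ = V₀·N(d₁) − D·e^(−rT)·N(d₂)
   = 89.5112·0.754175 − 74.6754·0.947366·0.519330 = 30.767197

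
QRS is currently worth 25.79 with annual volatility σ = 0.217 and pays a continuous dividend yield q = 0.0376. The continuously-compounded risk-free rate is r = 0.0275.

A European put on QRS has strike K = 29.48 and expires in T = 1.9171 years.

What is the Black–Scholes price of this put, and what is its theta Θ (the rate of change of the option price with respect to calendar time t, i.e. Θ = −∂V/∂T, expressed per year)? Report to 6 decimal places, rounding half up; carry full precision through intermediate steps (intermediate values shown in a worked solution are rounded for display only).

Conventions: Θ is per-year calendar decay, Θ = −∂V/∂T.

σ√T = 0.217·√1.9171 = 0.300457
d₁ = (ln(S/K) + (r−q+σ²/2)T) / (σ√T) = (ln(25.79/29.48) + (0.0275−0.0376+0.217²/2)·1.9171) / 0.300457 = (-0.133725 + 0.025774) / 0.300457 = -0.359289
d₂ = d₁ − σ√T = -0.359289 − 0.300457 = -0.659746
e^{−rT} = 0.948645
e^{−qT} = 0.930454
N(−d₁) = 0.640310,  N(−d₂) = 0.745291
Put price V = K·e^{−rT}·N(−d₂) − S·e^{−qT}·N(−d₁) = 20.842870 − 15.365147 = 5.477723
φ(d₁) = (1/√(2π))·e^{−d₁²/2} = 0.374006
Θ = −S·e^{−qT}·φ(d₁)·σ/(2√T) − q·S·e^{−qT}·N(−d₁) + r·K·e^{−rT}·N(−d₂) = −0.703287 − 0.577730 + 0.573179 = -0.707837

price = 5.477723
Θ = -0.707837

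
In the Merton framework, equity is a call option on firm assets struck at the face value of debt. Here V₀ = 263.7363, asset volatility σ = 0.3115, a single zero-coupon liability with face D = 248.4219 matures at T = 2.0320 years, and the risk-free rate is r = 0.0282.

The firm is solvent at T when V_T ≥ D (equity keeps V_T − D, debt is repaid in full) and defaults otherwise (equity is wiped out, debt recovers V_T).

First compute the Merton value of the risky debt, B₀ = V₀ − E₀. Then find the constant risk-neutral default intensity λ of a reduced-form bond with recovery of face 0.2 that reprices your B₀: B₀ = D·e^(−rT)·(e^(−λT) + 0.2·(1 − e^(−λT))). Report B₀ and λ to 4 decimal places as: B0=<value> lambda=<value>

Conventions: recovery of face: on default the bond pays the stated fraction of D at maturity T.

Apply the equity-as-call identities (strike 248.4219, horizon 2.0320 years):
d₁ = [ln(V₀/D) + (r + σ²/2)T] / (σ√T)
   = [ln(263.7363/248.4219) + (0.0282 + 0.5·0.3115²)·2.0320] / (0.3115·√2.0320)
   = [0.059821 + 0.155887] / 0.444038 = 0.485788
d₂ = d₁ − σ√T = 0.485788 − 0.444038 = 0.041751
N(d₁) = 0.686441,  N(d₂) = 0.516651,  e^(−rT) = 0.944308
E₀ = V₀·N(d₁) − D·e^(−rT)·N(d₂)
   = 263.7363·0.686441 − 248.4219·0.944308·0.516651 = 59.839896
B₀ = V₀ − E₀ = 263.7363 − 59.839896 = 203.896404
e^(−λT) = (B₀·e^(rT)/D − 0.2)/(1 − 0.2) = (203.8964·1.058976/248.4219 − 0.2)/0.8 = 0.83646517
λ = −ln(0.83646517)/2.0320 = 0.087879

B0=203.8964 lambda=0.0879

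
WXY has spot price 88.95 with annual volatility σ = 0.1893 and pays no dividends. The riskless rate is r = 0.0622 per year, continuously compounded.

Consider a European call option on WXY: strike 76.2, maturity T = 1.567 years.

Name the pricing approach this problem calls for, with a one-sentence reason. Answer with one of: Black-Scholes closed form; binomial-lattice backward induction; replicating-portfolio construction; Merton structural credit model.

framework: Black-Scholes closed form

Key observation: the instrument is a plain European call (strike 76.2) on a lognormal asset; the exact continuous-time formula applies directly.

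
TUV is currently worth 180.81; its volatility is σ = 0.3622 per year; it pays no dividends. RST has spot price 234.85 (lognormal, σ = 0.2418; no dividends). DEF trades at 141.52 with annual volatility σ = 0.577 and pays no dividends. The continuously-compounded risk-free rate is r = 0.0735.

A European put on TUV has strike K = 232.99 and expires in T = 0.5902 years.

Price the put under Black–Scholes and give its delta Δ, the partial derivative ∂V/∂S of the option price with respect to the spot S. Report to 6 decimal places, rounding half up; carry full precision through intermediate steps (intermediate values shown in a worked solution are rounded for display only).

price = 49.512034
Δ = -0.731110

σ√T = 0.3622·√0.5902 = 0.278258
d₁ = (ln(S/K) + (r+σ²/2)T) / (σ√T) = (ln(180.81/232.99) + (0.0735+0.3622²/2)·0.5902) / 0.278258 = (-0.253549 + 0.082094) / 0.278258 = -0.616173
d₂ = d₁ − σ√T = -0.616173 − 0.278258 = -0.894431
e^{−rT} = 0.957548
N(−d₁) = 0.731110,  N(−d₂) = 0.814454
Put price V = K·e^{−rT}·N(−d₂) − S·N(−d₁) = 181.704008 − 132.191974 = 49.512034
Δ = −N(−d₁) = -0.731110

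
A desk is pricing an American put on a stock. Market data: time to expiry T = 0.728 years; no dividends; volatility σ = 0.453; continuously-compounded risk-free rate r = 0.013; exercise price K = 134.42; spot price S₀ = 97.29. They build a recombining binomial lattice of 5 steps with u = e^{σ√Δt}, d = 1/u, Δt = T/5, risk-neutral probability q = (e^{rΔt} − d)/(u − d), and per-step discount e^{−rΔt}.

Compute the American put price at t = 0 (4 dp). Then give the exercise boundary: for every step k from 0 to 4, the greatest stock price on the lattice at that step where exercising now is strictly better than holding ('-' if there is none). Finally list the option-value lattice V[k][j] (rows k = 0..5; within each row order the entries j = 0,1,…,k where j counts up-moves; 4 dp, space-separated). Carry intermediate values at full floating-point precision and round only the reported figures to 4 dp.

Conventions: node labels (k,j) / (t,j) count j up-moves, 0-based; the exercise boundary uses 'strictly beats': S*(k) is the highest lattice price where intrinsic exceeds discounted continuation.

price = 41.8114
boundary = - - 68.8540 81.8462 97.2900
tree:
41.8114
53.4378 28.4626
65.5660 39.5533 15.6821
76.4958 52.5738 24.5741 5.4060
85.6907 65.5660 37.1300 10.0738 0.0000
93.4259 76.4958 52.5738 18.7721 0.0000 0.0000

Δt=0.14560  u=1.18869  d=0.84126  q=0.46235  discount=0.99811
step 5 (expiry): payoffs max(K−S,0) = 93.4259 76.4958 52.5738 18.7721 0.0000 0.0000
step 4: (k=4,j=0): S=48.7293, K−S=85.6907, hold=85.4365 ⇒ V=85.6907 exercise | (k=4,j=1): S=68.8540, K−S=65.5660, hold=65.3118 ⇒ V=65.5660 exercise | (k=4,j=2): S=97.2900, K−S=37.1300, hold=36.8758 ⇒ V=37.1300 exercise | (k=4,j=3): S=137.4697, K−S=0.0000, hold=10.0738 ⇒ V=10.0738 continue | (k=4,j=4): S=194.2433, K−S=0.0000, hold=0.0000 ⇒ V=0.0000 continue  boundary S*=97.2900
step 3: (k=3,j=0): S=57.9242, K−S=76.4958, hold=76.2416 ⇒ V=76.4958 exercise | (k=3,j=1): S=81.8462, K−S=52.5738, hold=52.3196 ⇒ V=52.5738 exercise | (k=3,j=2): S=115.6479, K−S=18.7721, hold=24.5741 ⇒ V=24.5741 continue | (k=3,j=3): S=163.4092, K−S=0.0000, hold=5.4060 ⇒ V=5.4060 continue  boundary S*=81.8462
step 2: (k=2,j=0): S=68.8540, K−S=65.5660, hold=65.3118 ⇒ V=65.5660 exercise | (k=2,j=1): S=97.2900, K−S=37.1300, hold=39.5533 ⇒ V=39.5533 continue | (k=2,j=2): S=137.4697, K−S=0.0000, hold=15.6821 ⇒ V=15.6821 continue  boundary S*=68.8540
step 1: (k=1,j=0): S=81.8462, K−S=52.5738, hold=53.4378 ⇒ V=53.4378 continue | (k=1,j=1): S=115.6479, K−S=18.7721, hold=28.4626 ⇒ V=28.4626 continue  boundary S*=-
step 0: (k=0,j=0): S=97.2900, K−S=37.1300, hold=41.8114 ⇒ V=41.8114 continue  boundary S*=-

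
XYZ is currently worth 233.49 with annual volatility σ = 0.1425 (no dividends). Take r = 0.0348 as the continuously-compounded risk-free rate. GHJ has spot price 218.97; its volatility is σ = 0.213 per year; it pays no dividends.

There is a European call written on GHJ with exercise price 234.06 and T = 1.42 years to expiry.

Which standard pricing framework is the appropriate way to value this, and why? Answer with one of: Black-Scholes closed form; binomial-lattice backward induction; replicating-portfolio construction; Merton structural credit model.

Key observation: the instrument is a plain European call (strike 234.06) on a lognormal asset; the exact continuous-time formula applies directly.

framework: Black-Scholes closed form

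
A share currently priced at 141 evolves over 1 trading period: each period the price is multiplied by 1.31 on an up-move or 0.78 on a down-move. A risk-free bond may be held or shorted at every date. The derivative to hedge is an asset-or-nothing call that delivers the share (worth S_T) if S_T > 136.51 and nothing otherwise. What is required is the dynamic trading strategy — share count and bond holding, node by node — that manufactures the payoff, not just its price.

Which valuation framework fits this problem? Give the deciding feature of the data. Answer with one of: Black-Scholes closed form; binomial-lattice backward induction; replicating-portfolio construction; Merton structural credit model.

framework: replicating-portfolio construction

Key observation: since the answer must list Δ and B at each node of the 1.31/0.78 lattice on 141, the replicating-portfolio method — solving the two-state system at every node — is the one that applies.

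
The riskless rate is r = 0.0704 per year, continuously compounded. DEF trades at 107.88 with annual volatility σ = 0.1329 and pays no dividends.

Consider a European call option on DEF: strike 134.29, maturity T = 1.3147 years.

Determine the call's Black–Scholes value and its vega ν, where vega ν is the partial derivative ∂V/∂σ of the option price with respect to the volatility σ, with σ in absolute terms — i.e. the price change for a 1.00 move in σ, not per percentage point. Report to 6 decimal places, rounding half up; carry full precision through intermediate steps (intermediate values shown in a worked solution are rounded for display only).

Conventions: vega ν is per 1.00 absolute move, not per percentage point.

σ√T = 0.1329·√1.3147 = 0.152384
d₁ = (ln(S/K) + (r+σ²/2)T) / (σ√T) = (ln(107.88/134.29) + (0.0704+0.1329²/2)·1.3147) / 0.152384 = (-0.218982 + 0.104165) / 0.152384 = -0.753473
d₂ = d₁ − σ√T = -0.753473 − 0.152384 = -0.905856
e^{−rT} = 0.911599
N(d₁) = 0.225583,  N(d₂) = 0.182506
Call price V = S·N(d₁) − K·e^{−rT}·N(d₂) = 24.335895 − 22.342139 = 1.993756
φ(d₁) = (1/√(2π))·e^{−d₁²/2} = 0.300352
ν = S·φ(d₁)·√T = 37.152267

price = 1.993756
ν = 37.152267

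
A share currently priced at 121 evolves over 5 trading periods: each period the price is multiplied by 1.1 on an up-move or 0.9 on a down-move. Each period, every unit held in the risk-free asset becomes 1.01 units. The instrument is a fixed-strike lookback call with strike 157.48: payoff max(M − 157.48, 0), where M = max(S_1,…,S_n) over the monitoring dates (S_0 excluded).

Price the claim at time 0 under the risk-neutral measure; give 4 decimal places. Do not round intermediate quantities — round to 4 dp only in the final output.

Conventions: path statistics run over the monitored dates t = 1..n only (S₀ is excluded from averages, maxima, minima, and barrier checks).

price = 3.0462

With p* = (R−d)/(u−d) = 0.5500, sum probability × payoff across the paths and divide by R^5.
Enumerate all 2^5 = 32 price paths (U = up ×1.1, D = down ×0.9); each path with k up-moves has probability p*^k·(1−p*)^(5−k).
DDDDD: M=108.9000, payoff=0.0000, prob=0.018453
UDDDD: M=133.1000, payoff=0.0000, prob=0.022553
DUDDD: M=119.7900, payoff=0.0000, prob=0.022553
UUDDD: M=146.4100, payoff=0.0000, prob=0.027565
DDUDD: M=108.9000, payoff=0.0000, prob=0.022553
UDUDD: M=133.1000, payoff=0.0000, prob=0.027565
DUUDD: M=131.7690, payoff=0.0000, prob=0.027565
UUUDD: M=161.0510, payoff=3.5710, prob=0.033691
DDDUD: M=108.9000, payoff=0.0000, prob=0.022553
UDDUD: M=133.1000, payoff=0.0000, prob=0.027565
DUDUD: M=119.7900, payoff=0.0000, prob=0.027565
UUDUD: M=146.4100, payoff=0.0000, prob=0.033691
DDUUD: M=118.5921, payoff=0.0000, prob=0.027565
UDUUD: M=144.9459, payoff=0.0000, prob=0.033691
DUUUD: M=144.9459, payoff=0.0000, prob=0.033691
UUUUD: M=177.1561, payoff=19.6761, prob=0.041178
DDDDU: M=108.9000, payoff=0.0000, prob=0.022553
UDDDU: M=133.1000, payoff=0.0000, prob=0.027565
DUDDU: M=119.7900, payoff=0.0000, prob=0.027565
UUDDU: M=146.4100, payoff=0.0000, prob=0.033691
DDUDU: M=108.9000, payoff=0.0000, prob=0.027565
UDUDU: M=133.1000, payoff=0.0000, prob=0.033691
DUUDU: M=131.7690, payoff=0.0000, prob=0.033691
UUUDU: M=161.0510, payoff=3.5710, prob=0.041178
DDDUU: M=108.9000, payoff=0.0000, prob=0.027565
UDDUU: M=133.1000, payoff=0.0000, prob=0.033691
DUDUU: M=130.4513, payoff=0.0000, prob=0.033691
UUDUU: M=159.4405, payoff=1.9605, prob=0.041178
DDUUU: M=130.4513, payoff=0.0000, prob=0.033691
UDUUU: M=159.4405, payoff=1.9605, prob=0.041178
DUUUU: M=159.4405, payoff=1.9605, prob=0.041178
UUUUU: M=194.8717, payoff=37.3917, prob=0.050328
Price = Σ prob·payoff / R^5 = 3.201627 / 1.051010 = 3.0462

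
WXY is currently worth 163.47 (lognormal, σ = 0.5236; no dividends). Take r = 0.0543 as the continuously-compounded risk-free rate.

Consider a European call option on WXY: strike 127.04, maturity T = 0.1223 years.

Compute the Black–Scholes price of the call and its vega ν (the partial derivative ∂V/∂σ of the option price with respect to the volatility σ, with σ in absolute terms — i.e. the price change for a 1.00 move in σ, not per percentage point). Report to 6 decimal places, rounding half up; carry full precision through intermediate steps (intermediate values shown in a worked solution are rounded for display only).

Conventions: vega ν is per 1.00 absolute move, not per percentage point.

σ√T = 0.5236·√0.1223 = 0.183110
d₁ = (ln(S/K) + (r+σ²/2)T) / (σ√T) = (ln(163.47/127.04) + (0.0543+0.5236²/2)·0.1223) / 0.183110 = (0.252127 + 0.023406) / 0.183110 = 1.504738
d₂ = d₁ − σ√T = 1.504738 − 0.183110 = 1.321628
e^{−rT} = 0.993381
N(d₁) = 0.933804,  N(d₂) = 0.906854
Call price V = S·N(d₁) − K·e^{−rT}·N(d₂) = 152.648984 − 114.444180 = 38.204804
φ(d₁) = (1/√(2π))·e^{−d₁²/2} = 0.128599
ν = S·φ(d₁)·√T = 7.351715

price = 38.204804
ν = 7.351715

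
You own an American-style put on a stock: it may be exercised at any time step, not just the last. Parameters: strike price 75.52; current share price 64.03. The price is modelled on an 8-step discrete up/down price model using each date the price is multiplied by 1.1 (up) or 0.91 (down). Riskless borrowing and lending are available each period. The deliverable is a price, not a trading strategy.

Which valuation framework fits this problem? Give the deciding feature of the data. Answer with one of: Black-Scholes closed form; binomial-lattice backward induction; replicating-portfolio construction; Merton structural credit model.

framework: binomial-lattice backward induction

Key observation: with exercise allowed before expiry on a discrete up/down model (8 steps from spot 64.03), the strike-75.52 put's value must be rolled back through the tree testing early exercise at each node.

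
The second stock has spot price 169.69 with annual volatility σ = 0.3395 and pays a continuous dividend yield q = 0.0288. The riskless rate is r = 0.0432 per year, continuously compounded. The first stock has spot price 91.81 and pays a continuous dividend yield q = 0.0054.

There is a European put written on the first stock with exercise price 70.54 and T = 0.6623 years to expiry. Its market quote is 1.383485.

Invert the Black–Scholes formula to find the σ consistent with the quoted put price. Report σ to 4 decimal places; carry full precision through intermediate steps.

At σ = 0.3199 the Black–Scholes value reproduces the quote:
σ√T = 0.3199·√0.6623 = 0.260340
d₁ = (ln(S/K) + (r−q+σ²/2)T) / (σ√T) = (ln(91.81/70.54) + (0.0432−0.0054+0.3199²/2)·0.6623) / 0.260340 = (0.263541 + 0.058924) / 0.260340 = 1.238627
d₂ = d₁ − σ√T = 1.238627 − 0.260340 = 0.978287
e^{−rT} = 0.971794
e^{−qT} = 0.996430
N(−d₁) = 0.107742,  N(−d₂) = 0.163966
V = K·e^{−rT}·N(−d₂) − S·e^{−qT}·N(−d₁) = 11.239940 − 9.856456 = 1.383485 (the quoted price), and the Black–Scholes price is strictly increasing in σ, so σ is unique

sigma = 0.3199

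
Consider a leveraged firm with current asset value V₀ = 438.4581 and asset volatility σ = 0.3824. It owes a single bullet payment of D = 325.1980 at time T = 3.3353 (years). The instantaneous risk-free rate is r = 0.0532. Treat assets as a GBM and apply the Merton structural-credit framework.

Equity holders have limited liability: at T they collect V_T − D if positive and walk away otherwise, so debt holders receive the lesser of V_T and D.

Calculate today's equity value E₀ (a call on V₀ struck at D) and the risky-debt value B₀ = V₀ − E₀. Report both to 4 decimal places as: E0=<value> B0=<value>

Apply the equity-as-call identities (strike 325.1980, horizon 3.3353 years):
d₁ = [ln(V₀/D) + (r + σ²/2)T] / (σ√T)
   = [ln(438.4581/325.1980) + (0.0532 + 0.5·0.3824²)·3.3353] / (0.3824·√3.3353)
   = [0.298830 + 0.421298] / 0.698370 = 1.031156
d₂ = d₁ − σ√T = 1.031156 − 0.698370 = 0.332786
N(d₁) = 0.848766,  N(d₂) = 0.630352,  e^(−rT) = 0.837413
E₀ = V₀·N(d₁) − D·e^(−rT)·N(d₂)
   = 438.4581·0.848766 − 325.1980·0.837413·0.630352 = 200.487718
B₀ = V₀ − E₀ = 438.4581 − 200.487718 = 237.970382

E0=200.4877 B0=237.9704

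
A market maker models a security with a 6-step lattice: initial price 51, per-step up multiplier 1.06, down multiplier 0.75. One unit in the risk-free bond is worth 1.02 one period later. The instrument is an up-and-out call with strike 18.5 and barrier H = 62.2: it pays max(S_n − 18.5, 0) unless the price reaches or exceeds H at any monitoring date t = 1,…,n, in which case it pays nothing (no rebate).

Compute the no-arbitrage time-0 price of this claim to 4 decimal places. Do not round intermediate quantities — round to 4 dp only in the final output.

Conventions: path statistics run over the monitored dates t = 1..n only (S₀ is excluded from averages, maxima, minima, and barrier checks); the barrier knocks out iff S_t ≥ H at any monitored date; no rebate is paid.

price = 9.7982

Set p* = 0.8710 (from d < R < u); the path-dependent value is the discounted p*-expectation over all price paths.
Enumerate all 2^6 = 64 price paths (U = up ×1.06, D = down ×0.75); each path with k up-moves has probability p*^k·(1−p*)^(6−k).
DDDDDD: M=38.2500, payoff=0.0000, prob=0.000005
UDDDDD: M=54.0600, payoff=0.0000, prob=0.000031
DUDDDD: M=40.5450, payoff=0.0000, prob=0.000031
UUDDDD: M=57.3036, payoff=0.0000, prob=0.000210
DDUDDD: M=38.2500, payoff=0.0000, prob=0.000031
UDUDDD: M=54.0600, payoff=0.0000, prob=0.000210
DUUDDD: M=42.9777, payoff=0.0000, prob=0.000210
UUUDDD: M=60.7418, payoff=7.1255, prob=0.001419
DDDUDD: M=38.2500, payoff=0.0000, prob=0.000031
UDDUDD: M=54.0600, payoff=0.0000, prob=0.000210
DUDUDD: M=40.5450, payoff=0.0000, prob=0.000210
UUDUDD: M=57.3036, payoff=7.1255, prob=0.001419
DDUUDD: M=38.2500, payoff=0.0000, prob=0.000210
UDUUDD: M=54.0600, payoff=7.1255, prob=0.001419
DUUUDD: M=45.5564, payoff=7.1255, prob=0.001419
UUUUDD: M=64.3863, payoff=0.0000, prob=0.009581
DDDDUD: M=38.2500, payoff=0.0000, prob=0.000031
UDDDUD: M=54.0600, payoff=0.0000, prob=0.000210
DUDDUD: M=40.5450, payoff=0.0000, prob=0.000210
UUDDUD: M=57.3036, payoff=7.1255, prob=0.001419
DDUDUD: M=38.2500, payoff=0.0000, prob=0.000210
UDUDUD: M=54.0600, payoff=7.1255, prob=0.001419
DUUDUD: M=42.9777, payoff=7.1255, prob=0.001419
UUUDUD: M=60.7418, payoff=17.7173, prob=0.009581
DDDUUD: M=38.2500, payoff=0.0000, prob=0.000210
UDDUUD: M=54.0600, payoff=7.1255, prob=0.001419
DUDUUD: M=40.5450, payoff=7.1255, prob=0.001419
UUDUUD: M=57.3036, payoff=17.7173, prob=0.009581
DDUUUD: M=38.2500, payoff=7.1255, prob=0.001419
UDUUUD: M=54.0600, payoff=17.7173, prob=0.009581
DUUUUD: M=48.2897, payoff=17.7173, prob=0.009581
UUUUUD: M=68.2495, payoff=0.0000, prob=0.064671
DDDDDU: M=38.2500, payoff=0.0000, prob=0.000031
UDDDDU: M=54.0600, payoff=0.0000, prob=0.000210
DUDDDU: M=40.5450, payoff=0.0000, prob=0.000210
UUDDDU: M=57.3036, payoff=7.1255, prob=0.001419
DDUDDU: M=38.2500, payoff=0.0000, prob=0.000210
UDUDDU: M=54.0600, payoff=7.1255, prob=0.001419
DUUDDU: M=42.9777, payoff=7.1255, prob=0.001419
UUUDDU: M=60.7418, payoff=17.7173, prob=0.009581
DDDUDU: M=38.2500, payoff=0.0000, prob=0.000210
UDDUDU: M=54.0600, payoff=7.1255, prob=0.001419
DUDUDU: M=40.5450, payoff=7.1255, prob=0.001419
UUDUDU: M=57.3036, payoff=17.7173, prob=0.009581
DDUUDU: M=38.2500, payoff=7.1255, prob=0.001419
UDUUDU: M=54.0600, payoff=17.7173, prob=0.009581
DUUUDU: M=45.5564, payoff=17.7173, prob=0.009581
UUUUDU: M=64.3863, payoff=0.0000, prob=0.064671
DDDDUU: M=38.2500, payoff=0.0000, prob=0.000210
UDDDUU: M=54.0600, payoff=7.1255, prob=0.001419
DUDDUU: M=40.5450, payoff=7.1255, prob=0.001419
UUDDUU: M=57.3036, payoff=17.7173, prob=0.009581
DDUDUU: M=38.2500, payoff=7.1255, prob=0.001419
UDUDUU: M=54.0600, payoff=17.7173, prob=0.009581
DUUDUU: M=42.9777, payoff=17.7173, prob=0.009581
UUUDUU: M=60.7418, payoff=32.6871, prob=0.064671
DDDUUU: M=38.2500, payoff=7.1255, prob=0.001419
UDDUUU: M=54.0600, payoff=17.7173, prob=0.009581
DUDUUU: M=40.5450, payoff=17.7173, prob=0.009581
UUDUUU: M=57.3036, payoff=32.6871, prob=0.064671
DDUUUU: M=38.2500, payoff=17.7173, prob=0.009581
UDUUUU: M=54.0600, payoff=32.6871, prob=0.064671
DUUUUU: M=51.1871, payoff=32.6871, prob=0.064671
UUUUUU: M=72.3445, payoff=0.0000, prob=0.436528
Price = Σ prob·payoff / R^6 = 11.034355 / 1.126162 = 9.7982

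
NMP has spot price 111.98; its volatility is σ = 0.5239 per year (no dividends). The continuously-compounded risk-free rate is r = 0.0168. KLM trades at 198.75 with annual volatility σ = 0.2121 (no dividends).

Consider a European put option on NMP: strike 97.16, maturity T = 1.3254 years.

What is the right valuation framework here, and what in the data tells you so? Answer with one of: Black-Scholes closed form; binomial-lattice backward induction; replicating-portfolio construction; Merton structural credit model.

framework: Black-Scholes closed form

Key observation: the strike-97.16 put on NMP is European-exercise on a continuously-modelled lognormal underlying, so its value is a single closed-form evaluation.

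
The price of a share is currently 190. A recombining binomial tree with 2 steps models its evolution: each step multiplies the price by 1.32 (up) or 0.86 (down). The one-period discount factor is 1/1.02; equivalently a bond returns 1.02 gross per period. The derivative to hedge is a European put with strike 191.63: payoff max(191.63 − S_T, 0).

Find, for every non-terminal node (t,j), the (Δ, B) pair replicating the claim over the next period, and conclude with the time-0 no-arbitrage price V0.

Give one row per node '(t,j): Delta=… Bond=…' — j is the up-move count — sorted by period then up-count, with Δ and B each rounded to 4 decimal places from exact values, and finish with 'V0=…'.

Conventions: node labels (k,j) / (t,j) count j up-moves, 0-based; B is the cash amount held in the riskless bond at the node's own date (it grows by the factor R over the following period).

Risk-neutral probability p* = (R−d)/(u−d) = (1.02−0.86)/(1.32−0.86) = 0.3478.
Payoffs at expiry: V(2,0)=51.1060, V(2,1)=0.0000, V(2,2)=0.0000
(1,0): S=163.4000. Δ = (V_up−V_dn)/(S_up−S_dn) = (0.0000−51.1060)/(215.6880−140.5240) = -0.6799. V = [p*·0.0000 + (1−p*)·51.1060]/1.02 = 32.6765. B = V − Δ·S = 143.7765.
(1,1): S=250.8000. Δ = (V_up−V_dn)/(S_up−S_dn) = (0.0000−0.0000)/(331.0560−215.6880) = 0.0000. V = [p*·0.0000 + (1−p*)·0.0000]/1.02 = 0.0000. B = V − Δ·S = 0.0000.
(0,0): S=190.0000. Δ = (V_up−V_dn)/(S_up−S_dn) = (0.0000−32.6765)/(250.8000−163.4000) = -0.3739. V = [p*·0.0000 + (1−p*)·32.6765]/1.02 = 20.8929. B = V − Δ·S = 91.9287.
As a check, the time-0 holding Δ(0,0)·S0 + B(0,0) comes to 20.8929 — exactly V0.

(0,0): Delta=-0.3739 Bond=91.9287
(1,0): Delta=-0.6799 Bond=143.7765
(1,1): Delta=0.0000 Bond=0.0000
V0=20.8929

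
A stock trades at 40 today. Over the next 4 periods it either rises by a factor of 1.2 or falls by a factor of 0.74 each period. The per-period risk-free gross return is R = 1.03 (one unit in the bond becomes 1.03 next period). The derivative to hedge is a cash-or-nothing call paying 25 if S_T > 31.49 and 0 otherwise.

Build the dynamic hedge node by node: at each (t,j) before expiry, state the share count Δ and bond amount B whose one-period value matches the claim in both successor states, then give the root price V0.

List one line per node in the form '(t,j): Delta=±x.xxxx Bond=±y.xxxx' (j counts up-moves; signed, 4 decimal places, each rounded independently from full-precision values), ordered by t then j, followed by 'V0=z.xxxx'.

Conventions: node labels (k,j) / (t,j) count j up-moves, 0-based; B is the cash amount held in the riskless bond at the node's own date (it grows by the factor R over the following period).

Since d<R<u, set p* = (R−d)/(u−d) = 0.6304; price each node as the discounted p*-expectation of its children.
Expiry values: V(4,0)=0.0000, V(4,1)=0.0000, V(4,2)=25.0000, V(4,3)=25.0000, V(4,4)=25.0000
  t=3,j=0: stock 16.2090 → up 19.4508 (V=0.0000), down 11.9946 (V=0.0000). Price 0.0000; hedge Δ=0.0000, bond B=0.0000.
  t=3,j=1: stock 26.2848 → up 31.5418 (V=25.0000), down 19.4508 (V=0.0000). Price 15.3018; hedge Δ=2.0677, bond B=-39.0460.
  t=3,j=2: stock 42.6240 → up 51.1488 (V=25.0000), down 31.5418 (V=25.0000). Price 24.2718; hedge Δ=0.0000, bond B=24.2718.
  t=3,j=3: stock 69.1200 → up 82.9440 (V=25.0000), down 51.1488 (V=25.0000). Price 24.2718; hedge Δ=0.0000, bond B=24.2718.
  t=2,j=0: stock 21.9040 → up 26.2848 (V=15.3018), down 16.2090 (V=0.0000). Price 9.3658; hedge Δ=1.5187, bond B=-23.8990.
  t=2,j=1: stock 35.5200 → up 42.6240 (V=24.2718), down 26.2848 (V=15.3018). Price 20.3464; hedge Δ=0.5490, bond B=0.8464.
  t=2,j=2: stock 57.6000 → up 69.1200 (V=24.2718), down 42.6240 (V=24.2718). Price 23.5649; hedge Δ=0.0000, bond B=23.5649.
  t=1,j=0: stock 29.6000 → up 35.5200 (V=20.3464), down 21.9040 (V=9.3658). Price 15.8140; hedge Δ=0.8064, bond B=-8.0569.
  t=1,j=1: stock 48.0000 → up 57.6000 (V=23.5649), down 35.5200 (V=20.3464). Price 21.7238; hedge Δ=0.1458, bond B=14.7271.
  t=0,j=0: stock 40.0000 → up 48.0000 (V=21.7238), down 29.6000 (V=15.8140). Price 18.9706; hedge Δ=0.3212, bond B=6.1232.
As a check, the time-0 holding Δ(0,0)·S0 + B(0,0) comes to 18.9706 — exactly V0.

(0,0): Delta=0.3212 Bond=6.1232
(1,0): Delta=0.8064 Bond=-8.0569
(1,1): Delta=0.1458 Bond=14.7271
(2,0): Delta=1.5187 Bond=-23.8990
(2,1): Delta=0.5490 Bond=0.8464
(2,2): Delta=0.0000 Bond=23.5649
(3,0): Delta=0.0000 Bond=0.0000
(3,1): Delta=2.0677 Bond=-39.0460
(3,2): Delta=0.0000 Bond=24.2718
(3,3): Delta=0.0000 Bond=24.2718
V0=18.9706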